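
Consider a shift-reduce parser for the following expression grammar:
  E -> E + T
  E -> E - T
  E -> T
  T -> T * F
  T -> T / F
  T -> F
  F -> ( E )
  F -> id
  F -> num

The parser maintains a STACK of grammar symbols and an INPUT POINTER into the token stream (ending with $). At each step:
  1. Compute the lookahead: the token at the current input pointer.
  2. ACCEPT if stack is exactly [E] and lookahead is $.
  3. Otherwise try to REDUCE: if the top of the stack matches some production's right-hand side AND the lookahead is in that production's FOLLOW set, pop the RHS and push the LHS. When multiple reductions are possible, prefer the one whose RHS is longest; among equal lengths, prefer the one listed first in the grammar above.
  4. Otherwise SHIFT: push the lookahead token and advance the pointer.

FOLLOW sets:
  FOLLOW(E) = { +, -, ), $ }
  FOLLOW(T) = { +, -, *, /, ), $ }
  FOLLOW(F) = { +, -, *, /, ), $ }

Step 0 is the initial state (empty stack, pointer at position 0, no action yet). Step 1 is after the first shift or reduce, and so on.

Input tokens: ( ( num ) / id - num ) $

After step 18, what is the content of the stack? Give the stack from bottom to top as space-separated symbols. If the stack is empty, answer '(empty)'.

Step 1: shift (. Stack=[(] ptr=1 lookahead=( remaining=[( num ) / id - num ) $]
Step 2: shift (. Stack=[( (] ptr=2 lookahead=num remaining=[num ) / id - num ) $]
Step 3: shift num. Stack=[( ( num] ptr=3 lookahead=) remaining=[) / id - num ) $]
Step 4: reduce F->num. Stack=[( ( F] ptr=3 lookahead=) remaining=[) / id - num ) $]
Step 5: reduce T->F. Stack=[( ( T] ptr=3 lookahead=) remaining=[) / id - num ) $]
Step 6: reduce E->T. Stack=[( ( E] ptr=3 lookahead=) remaining=[) / id - num ) $]
Step 7: shift ). Stack=[( ( E )] ptr=4 lookahead=/ remaining=[/ id - num ) $]
Step 8: reduce F->( E ). Stack=[( F] ptr=4 lookahead=/ remaining=[/ id - num ) $]
Step 9: reduce T->F. Stack=[( T] ptr=4 lookahead=/ remaining=[/ id - num ) $]
Step 10: shift /. Stack=[( T /] ptr=5 lookahead=id remaining=[id - num ) $]
Step 11: shift id. Stack=[( T / id] ptr=6 lookahead=- remaining=[- num ) $]
Step 12: reduce F->id. Stack=[( T / F] ptr=6 lookahead=- remaining=[- num ) $]
Step 13: reduce T->T / F. Stack=[( T] ptr=6 lookahead=- remaining=[- num ) $]
Step 14: reduce E->T. Stack=[( E] ptr=6 lookahead=- remaining=[- num ) $]
Step 15: shift -. Stack=[( E -] ptr=7 lookahead=num remaining=[num ) $]
Step 16: shift num. Stack=[( E - num] ptr=8 lookahead=) remaining=[) $]
Step 17: reduce F->num. Stack=[( E - F] ptr=8 lookahead=) remaining=[) $]
Step 18: reduce T->F. Stack=[( E - T] ptr=8 lookahead=) remaining=[) $]

Answer: ( E - T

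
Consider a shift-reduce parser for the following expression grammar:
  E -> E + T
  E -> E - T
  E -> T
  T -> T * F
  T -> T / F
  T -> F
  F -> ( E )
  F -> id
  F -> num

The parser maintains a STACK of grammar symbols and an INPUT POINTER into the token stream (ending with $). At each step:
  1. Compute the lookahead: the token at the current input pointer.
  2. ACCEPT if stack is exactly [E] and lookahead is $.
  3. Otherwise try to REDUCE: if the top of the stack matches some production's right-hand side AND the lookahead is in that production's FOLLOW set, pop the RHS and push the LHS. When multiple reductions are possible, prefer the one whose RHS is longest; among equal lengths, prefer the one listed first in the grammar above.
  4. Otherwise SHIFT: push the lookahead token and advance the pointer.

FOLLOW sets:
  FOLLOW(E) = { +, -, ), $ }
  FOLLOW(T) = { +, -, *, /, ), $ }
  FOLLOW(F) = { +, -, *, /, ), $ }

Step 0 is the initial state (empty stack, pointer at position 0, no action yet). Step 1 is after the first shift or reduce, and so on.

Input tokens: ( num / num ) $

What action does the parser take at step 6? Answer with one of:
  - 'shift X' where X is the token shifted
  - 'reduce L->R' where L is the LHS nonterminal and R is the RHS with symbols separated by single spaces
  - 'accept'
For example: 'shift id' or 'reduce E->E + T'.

Answer: shift num

Derivation:
Step 1: shift (. Stack=[(] ptr=1 lookahead=num remaining=[num / num ) $]
Step 2: shift num. Stack=[( num] ptr=2 lookahead=/ remaining=[/ num ) $]
Step 3: reduce F->num. Stack=[( F] ptr=2 lookahead=/ remaining=[/ num ) $]
Step 4: reduce T->F. Stack=[( T] ptr=2 lookahead=/ remaining=[/ num ) $]
Step 5: shift /. Stack=[( T /] ptr=3 lookahead=num remaining=[num ) $]
Step 6: shift num. Stack=[( T / num] ptr=4 lookahead=) remaining=[) $]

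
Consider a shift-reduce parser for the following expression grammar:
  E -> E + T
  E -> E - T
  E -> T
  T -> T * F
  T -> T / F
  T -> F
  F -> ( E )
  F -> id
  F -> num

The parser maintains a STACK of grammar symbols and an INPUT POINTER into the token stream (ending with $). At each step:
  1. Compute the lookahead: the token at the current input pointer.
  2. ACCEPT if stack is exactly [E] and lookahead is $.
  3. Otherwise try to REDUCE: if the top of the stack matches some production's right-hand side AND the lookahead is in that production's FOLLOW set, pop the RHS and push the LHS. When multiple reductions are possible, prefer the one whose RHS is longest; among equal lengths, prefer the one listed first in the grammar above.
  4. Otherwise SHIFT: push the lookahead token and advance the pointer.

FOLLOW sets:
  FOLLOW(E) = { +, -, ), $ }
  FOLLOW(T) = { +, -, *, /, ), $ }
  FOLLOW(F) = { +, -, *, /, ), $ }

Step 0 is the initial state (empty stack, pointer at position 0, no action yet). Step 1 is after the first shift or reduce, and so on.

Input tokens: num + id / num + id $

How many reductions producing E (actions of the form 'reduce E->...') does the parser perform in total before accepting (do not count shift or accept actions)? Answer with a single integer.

Answer: 3

Derivation:
Step 1: shift num. Stack=[num] ptr=1 lookahead=+ remaining=[+ id / num + id $]
Step 2: reduce F->num. Stack=[F] ptr=1 lookahead=+ remaining=[+ id / num + id $]
Step 3: reduce T->F. Stack=[T] ptr=1 lookahead=+ remaining=[+ id / num + id $]
Step 4: reduce E->T. Stack=[E] ptr=1 lookahead=+ remaining=[+ id / num + id $]
Step 5: shift +. Stack=[E +] ptr=2 lookahead=id remaining=[id / num + id $]
Step 6: shift id. Stack=[E + id] ptr=3 lookahead=/ remaining=[/ num + id $]
Step 7: reduce F->id. Stack=[E + F] ptr=3 lookahead=/ remaining=[/ num + id $]
Step 8: reduce T->F. Stack=[E + T] ptr=3 lookahead=/ remaining=[/ num + id $]
Step 9: shift /. Stack=[E + T /] ptr=4 lookahead=num remaining=[num + id $]
Step 10: shift num. Stack=[E + T / num] ptr=5 lookahead=+ remaining=[+ id $]
Step 11: reduce F->num. Stack=[E + T / F] ptr=5 lookahead=+ remaining=[+ id $]
Step 12: reduce T->T / F. Stack=[E + T] ptr=5 lookahead=+ remaining=[+ id $]
Step 13: reduce E->E + T. Stack=[E] ptr=5 lookahead=+ remaining=[+ id $]
Step 14: shift +. Stack=[E +] ptr=6 lookahead=id remaining=[id $]
Step 15: shift id. Stack=[E + id] ptr=7 lookahead=$ remaining=[$]
Step 16: reduce F->id. Stack=[E + F] ptr=7 lookahead=$ remaining=[$]
Step 17: reduce T->F. Stack=[E + T] ptr=7 lookahead=$ remaining=[$]
Step 18: reduce E->E + T. Stack=[E] ptr=7 lookahead=$ remaining=[$]
Step 19: accept. Stack=[E] ptr=7 lookahead=$ remaining=[$]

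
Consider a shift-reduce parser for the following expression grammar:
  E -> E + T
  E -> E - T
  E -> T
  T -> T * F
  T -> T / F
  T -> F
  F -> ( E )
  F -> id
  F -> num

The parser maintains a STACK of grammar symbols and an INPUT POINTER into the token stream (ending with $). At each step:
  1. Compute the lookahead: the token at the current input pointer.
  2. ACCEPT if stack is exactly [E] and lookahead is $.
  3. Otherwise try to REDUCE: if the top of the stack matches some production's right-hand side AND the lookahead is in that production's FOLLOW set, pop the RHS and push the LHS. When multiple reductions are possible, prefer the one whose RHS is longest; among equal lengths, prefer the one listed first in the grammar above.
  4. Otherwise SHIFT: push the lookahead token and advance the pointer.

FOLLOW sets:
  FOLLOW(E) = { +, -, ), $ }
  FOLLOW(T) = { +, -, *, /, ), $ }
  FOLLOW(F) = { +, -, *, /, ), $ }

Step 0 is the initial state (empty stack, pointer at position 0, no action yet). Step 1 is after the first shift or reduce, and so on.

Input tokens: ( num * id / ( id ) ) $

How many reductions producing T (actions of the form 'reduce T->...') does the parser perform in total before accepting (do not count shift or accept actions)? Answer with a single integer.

Step 1: shift (. Stack=[(] ptr=1 lookahead=num remaining=[num * id / ( id ) ) $]
Step 2: shift num. Stack=[( num] ptr=2 lookahead=* remaining=[* id / ( id ) ) $]
Step 3: reduce F->num. Stack=[( F] ptr=2 lookahead=* remaining=[* id / ( id ) ) $]
Step 4: reduce T->F. Stack=[( T] ptr=2 lookahead=* remaining=[* id / ( id ) ) $]
Step 5: shift *. Stack=[( T *] ptr=3 lookahead=id remaining=[id / ( id ) ) $]
Step 6: shift id. Stack=[( T * id] ptr=4 lookahead=/ remaining=[/ ( id ) ) $]
Step 7: reduce F->id. Stack=[( T * F] ptr=4 lookahead=/ remaining=[/ ( id ) ) $]
Step 8: reduce T->T * F. Stack=[( T] ptr=4 lookahead=/ remaining=[/ ( id ) ) $]
Step 9: shift /. Stack=[( T /] ptr=5 lookahead=( remaining=[( id ) ) $]
Step 10: shift (. Stack=[( T / (] ptr=6 lookahead=id remaining=[id ) ) $]
Step 11: shift id. Stack=[( T / ( id] ptr=7 lookahead=) remaining=[) ) $]
Step 12: reduce F->id. Stack=[( T / ( F] ptr=7 lookahead=) remaining=[) ) $]
Step 13: reduce T->F. Stack=[( T / ( T] ptr=7 lookahead=) remaining=[) ) $]
Step 14: reduce E->T. Stack=[( T / ( E] ptr=7 lookahead=) remaining=[) ) $]
Step 15: shift ). Stack=[( T / ( E )] ptr=8 lookahead=) remaining=[) $]
Step 16: reduce F->( E ). Stack=[( T / F] ptr=8 lookahead=) remaining=[) $]
Step 17: reduce T->T / F. Stack=[( T] ptr=8 lookahead=) remaining=[) $]
Step 18: reduce E->T. Stack=[( E] ptr=8 lookahead=) remaining=[) $]
Step 19: shift ). Stack=[( E )] ptr=9 lookahead=$ remaining=[$]
Step 20: reduce F->( E ). Stack=[F] ptr=9 lookahead=$ remaining=[$]
Step 21: reduce T->F. Stack=[T] ptr=9 lookahead=$ remaining=[$]
Step 22: reduce E->T. Stack=[E] ptr=9 lookahead=$ remaining=[$]
Step 23: accept. Stack=[E] ptr=9 lookahead=$ remaining=[$]

Answer: 5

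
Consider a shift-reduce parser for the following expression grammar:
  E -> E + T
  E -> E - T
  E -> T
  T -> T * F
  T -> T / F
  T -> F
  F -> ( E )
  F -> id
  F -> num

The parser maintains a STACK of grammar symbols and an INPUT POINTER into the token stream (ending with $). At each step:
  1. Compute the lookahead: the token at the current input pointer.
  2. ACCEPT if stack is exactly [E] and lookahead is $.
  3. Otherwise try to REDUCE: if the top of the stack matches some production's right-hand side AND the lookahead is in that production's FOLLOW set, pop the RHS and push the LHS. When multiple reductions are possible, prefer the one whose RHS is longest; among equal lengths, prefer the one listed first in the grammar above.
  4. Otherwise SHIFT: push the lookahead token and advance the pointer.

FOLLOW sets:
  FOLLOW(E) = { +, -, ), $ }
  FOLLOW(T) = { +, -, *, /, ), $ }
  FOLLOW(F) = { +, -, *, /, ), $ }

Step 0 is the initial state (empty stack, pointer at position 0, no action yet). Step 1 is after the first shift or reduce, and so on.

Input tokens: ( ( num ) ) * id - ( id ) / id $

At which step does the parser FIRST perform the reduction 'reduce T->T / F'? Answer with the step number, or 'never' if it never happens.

Step 1: shift (. Stack=[(] ptr=1 lookahead=( remaining=[( num ) ) * id - ( id ) / id $]
Step 2: shift (. Stack=[( (] ptr=2 lookahead=num remaining=[num ) ) * id - ( id ) / id $]
Step 3: shift num. Stack=[( ( num] ptr=3 lookahead=) remaining=[) ) * id - ( id ) / id $]
Step 4: reduce F->num. Stack=[( ( F] ptr=3 lookahead=) remaining=[) ) * id - ( id ) / id $]
Step 5: reduce T->F. Stack=[( ( T] ptr=3 lookahead=) remaining=[) ) * id - ( id ) / id $]
Step 6: reduce E->T. Stack=[( ( E] ptr=3 lookahead=) remaining=[) ) * id - ( id ) / id $]
Step 7: shift ). Stack=[( ( E )] ptr=4 lookahead=) remaining=[) * id - ( id ) / id $]
Step 8: reduce F->( E ). Stack=[( F] ptr=4 lookahead=) remaining=[) * id - ( id ) / id $]
Step 9: reduce T->F. Stack=[( T] ptr=4 lookahead=) remaining=[) * id - ( id ) / id $]
Step 10: reduce E->T. Stack=[( E] ptr=4 lookahead=) remaining=[) * id - ( id ) / id $]
Step 11: shift ). Stack=[( E )] ptr=5 lookahead=* remaining=[* id - ( id ) / id $]
Step 12: reduce F->( E ). Stack=[F] ptr=5 lookahead=* remaining=[* id - ( id ) / id $]
Step 13: reduce T->F. Stack=[T] ptr=5 lookahead=* remaining=[* id - ( id ) / id $]
Step 14: shift *. Stack=[T *] ptr=6 lookahead=id remaining=[id - ( id ) / id $]
Step 15: shift id. Stack=[T * id] ptr=7 lookahead=- remaining=[- ( id ) / id $]
Step 16: reduce F->id. Stack=[T * F] ptr=7 lookahead=- remaining=[- ( id ) / id $]
Step 17: reduce T->T * F. Stack=[T] ptr=7 lookahead=- remaining=[- ( id ) / id $]
Step 18: reduce E->T. Stack=[E] ptr=7 lookahead=- remaining=[- ( id ) / id $]
Step 19: shift -. Stack=[E -] ptr=8 lookahead=( remaining=[( id ) / id $]
Step 20: shift (. Stack=[E - (] ptr=9 lookahead=id remaining=[id ) / id $]
Step 21: shift id. Stack=[E - ( id] ptr=10 lookahead=) remaining=[) / id $]
Step 22: reduce F->id. Stack=[E - ( F] ptr=10 lookahead=) remaining=[) / id $]
Step 23: reduce T->F. Stack=[E - ( T] ptr=10 lookahead=) remaining=[) / id $]
Step 24: reduce E->T. Stack=[E - ( E] ptr=10 lookahead=) remaining=[) / id $]
Step 25: shift ). Stack=[E - ( E )] ptr=11 lookahead=/ remaining=[/ id $]
Step 26: reduce F->( E ). Stack=[E - F] ptr=11 lookahead=/ remaining=[/ id $]
Step 27: reduce T->F. Stack=[E - T] ptr=11 lookahead=/ remaining=[/ id $]
Step 28: shift /. Stack=[E - T /] ptr=12 lookahead=id remaining=[id $]
Step 29: shift id. Stack=[E - T / id] ptr=13 lookahead=$ remaining=[$]
Step 30: reduce F->id. Stack=[E - T / F] ptr=13 lookahead=$ remaining=[$]
Step 31: reduce T->T / F. Stack=[E - T] ptr=13 lookahead=$ remaining=[$]

Answer: 31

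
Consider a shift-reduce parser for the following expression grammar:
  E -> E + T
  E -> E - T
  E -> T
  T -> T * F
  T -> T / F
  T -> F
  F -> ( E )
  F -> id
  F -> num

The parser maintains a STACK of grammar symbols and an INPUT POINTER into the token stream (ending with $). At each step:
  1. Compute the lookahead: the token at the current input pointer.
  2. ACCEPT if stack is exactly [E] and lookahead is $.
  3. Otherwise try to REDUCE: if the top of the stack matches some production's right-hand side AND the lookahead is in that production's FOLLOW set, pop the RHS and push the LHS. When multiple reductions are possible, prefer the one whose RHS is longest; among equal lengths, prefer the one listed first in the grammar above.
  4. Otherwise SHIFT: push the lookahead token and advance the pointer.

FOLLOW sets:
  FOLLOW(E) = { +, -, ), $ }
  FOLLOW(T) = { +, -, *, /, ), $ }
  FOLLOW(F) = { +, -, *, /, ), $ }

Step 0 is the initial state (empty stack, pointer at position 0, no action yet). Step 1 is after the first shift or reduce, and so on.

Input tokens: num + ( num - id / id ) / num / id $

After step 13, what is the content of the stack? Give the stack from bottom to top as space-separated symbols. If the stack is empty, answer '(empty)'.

Step 1: shift num. Stack=[num] ptr=1 lookahead=+ remaining=[+ ( num - id / id ) / num / id $]
Step 2: reduce F->num. Stack=[F] ptr=1 lookahead=+ remaining=[+ ( num - id / id ) / num / id $]
Step 3: reduce T->F. Stack=[T] ptr=1 lookahead=+ remaining=[+ ( num - id / id ) / num / id $]
Step 4: reduce E->T. Stack=[E] ptr=1 lookahead=+ remaining=[+ ( num - id / id ) / num / id $]
Step 5: shift +. Stack=[E +] ptr=2 lookahead=( remaining=[( num - id / id ) / num / id $]
Step 6: shift (. Stack=[E + (] ptr=3 lookahead=num remaining=[num - id / id ) / num / id $]
Step 7: shift num. Stack=[E + ( num] ptr=4 lookahead=- remaining=[- id / id ) / num / id $]
Step 8: reduce F->num. Stack=[E + ( F] ptr=4 lookahead=- remaining=[- id / id ) / num / id $]
Step 9: reduce T->F. Stack=[E + ( T] ptr=4 lookahead=- remaining=[- id / id ) / num / id $]
Step 10: reduce E->T. Stack=[E + ( E] ptr=4 lookahead=- remaining=[- id / id ) / num / id $]
Step 11: shift -. Stack=[E + ( E -] ptr=5 lookahead=id remaining=[id / id ) / num / id $]
Step 12: shift id. Stack=[E + ( E - id] ptr=6 lookahead=/ remaining=[/ id ) / num / id $]
Step 13: reduce F->id. Stack=[E + ( E - F] ptr=6 lookahead=/ remaining=[/ id ) / num / id $]

Answer: E + ( E - F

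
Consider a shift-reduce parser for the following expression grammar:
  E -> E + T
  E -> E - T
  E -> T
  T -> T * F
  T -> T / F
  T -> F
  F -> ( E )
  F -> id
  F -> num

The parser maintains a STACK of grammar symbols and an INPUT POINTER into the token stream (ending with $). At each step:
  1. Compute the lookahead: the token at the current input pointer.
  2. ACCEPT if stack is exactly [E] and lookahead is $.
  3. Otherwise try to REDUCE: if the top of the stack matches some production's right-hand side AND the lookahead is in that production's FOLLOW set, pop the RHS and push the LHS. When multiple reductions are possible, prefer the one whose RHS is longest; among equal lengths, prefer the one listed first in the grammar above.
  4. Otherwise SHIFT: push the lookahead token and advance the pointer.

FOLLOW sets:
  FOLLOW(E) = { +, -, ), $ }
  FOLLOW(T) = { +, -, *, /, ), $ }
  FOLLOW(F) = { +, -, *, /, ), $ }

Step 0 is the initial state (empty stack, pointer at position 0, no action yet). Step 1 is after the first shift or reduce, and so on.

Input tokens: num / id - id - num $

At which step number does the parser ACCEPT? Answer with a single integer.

Step 1: shift num. Stack=[num] ptr=1 lookahead=/ remaining=[/ id - id - num $]
Step 2: reduce F->num. Stack=[F] ptr=1 lookahead=/ remaining=[/ id - id - num $]
Step 3: reduce T->F. Stack=[T] ptr=1 lookahead=/ remaining=[/ id - id - num $]
Step 4: shift /. Stack=[T /] ptr=2 lookahead=id remaining=[id - id - num $]
Step 5: shift id. Stack=[T / id] ptr=3 lookahead=- remaining=[- id - num $]
Step 6: reduce F->id. Stack=[T / F] ptr=3 lookahead=- remaining=[- id - num $]
Step 7: reduce T->T / F. Stack=[T] ptr=3 lookahead=- remaining=[- id - num $]
Step 8: reduce E->T. Stack=[E] ptr=3 lookahead=- remaining=[- id - num $]
Step 9: shift -. Stack=[E -] ptr=4 lookahead=id remaining=[id - num $]
Step 10: shift id. Stack=[E - id] ptr=5 lookahead=- remaining=[- num $]
Step 11: reduce F->id. Stack=[E - F] ptr=5 lookahead=- remaining=[- num $]
Step 12: reduce T->F. Stack=[E - T] ptr=5 lookahead=- remaining=[- num $]
Step 13: reduce E->E - T. Stack=[E] ptr=5 lookahead=- remaining=[- num $]
Step 14: shift -. Stack=[E -] ptr=6 lookahead=num remaining=[num $]
Step 15: shift num. Stack=[E - num] ptr=7 lookahead=$ remaining=[$]
Step 16: reduce F->num. Stack=[E - F] ptr=7 lookahead=$ remaining=[$]
Step 17: reduce T->F. Stack=[E - T] ptr=7 lookahead=$ remaining=[$]
Step 18: reduce E->E - T. Stack=[E] ptr=7 lookahead=$ remaining=[$]
Step 19: accept. Stack=[E] ptr=7 lookahead=$ remaining=[$]

Answer: 19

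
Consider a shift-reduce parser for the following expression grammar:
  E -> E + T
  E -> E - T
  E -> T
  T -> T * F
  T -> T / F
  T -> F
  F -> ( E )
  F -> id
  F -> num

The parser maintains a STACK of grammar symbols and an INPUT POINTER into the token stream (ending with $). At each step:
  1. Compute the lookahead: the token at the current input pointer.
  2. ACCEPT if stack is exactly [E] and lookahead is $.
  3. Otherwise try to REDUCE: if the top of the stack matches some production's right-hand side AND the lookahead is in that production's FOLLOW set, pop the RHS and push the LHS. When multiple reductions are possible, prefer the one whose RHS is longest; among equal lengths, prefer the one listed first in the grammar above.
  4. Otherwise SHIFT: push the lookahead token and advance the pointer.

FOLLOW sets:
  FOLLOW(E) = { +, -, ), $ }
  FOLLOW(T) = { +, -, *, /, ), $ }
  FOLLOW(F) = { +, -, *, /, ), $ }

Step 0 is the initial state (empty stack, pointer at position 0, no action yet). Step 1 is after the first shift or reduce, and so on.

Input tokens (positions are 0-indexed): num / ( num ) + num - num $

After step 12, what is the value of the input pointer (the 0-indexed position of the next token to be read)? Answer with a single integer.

Answer: 5

Derivation:
Step 1: shift num. Stack=[num] ptr=1 lookahead=/ remaining=[/ ( num ) + num - num $]
Step 2: reduce F->num. Stack=[F] ptr=1 lookahead=/ remaining=[/ ( num ) + num - num $]
Step 3: reduce T->F. Stack=[T] ptr=1 lookahead=/ remaining=[/ ( num ) + num - num $]
Step 4: shift /. Stack=[T /] ptr=2 lookahead=( remaining=[( num ) + num - num $]
Step 5: shift (. Stack=[T / (] ptr=3 lookahead=num remaining=[num ) + num - num $]
Step 6: shift num. Stack=[T / ( num] ptr=4 lookahead=) remaining=[) + num - num $]
Step 7: reduce F->num. Stack=[T / ( F] ptr=4 lookahead=) remaining=[) + num - num $]
Step 8: reduce T->F. Stack=[T / ( T] ptr=4 lookahead=) remaining=[) + num - num $]
Step 9: reduce E->T. Stack=[T / ( E] ptr=4 lookahead=) remaining=[) + num - num $]
Step 10: shift ). Stack=[T / ( E )] ptr=5 lookahead=+ remaining=[+ num - num $]
Step 11: reduce F->( E ). Stack=[T / F] ptr=5 lookahead=+ remaining=[+ num - num $]
Step 12: reduce T->T / F. Stack=[T] ptr=5 lookahead=+ remaining=[+ num - num $]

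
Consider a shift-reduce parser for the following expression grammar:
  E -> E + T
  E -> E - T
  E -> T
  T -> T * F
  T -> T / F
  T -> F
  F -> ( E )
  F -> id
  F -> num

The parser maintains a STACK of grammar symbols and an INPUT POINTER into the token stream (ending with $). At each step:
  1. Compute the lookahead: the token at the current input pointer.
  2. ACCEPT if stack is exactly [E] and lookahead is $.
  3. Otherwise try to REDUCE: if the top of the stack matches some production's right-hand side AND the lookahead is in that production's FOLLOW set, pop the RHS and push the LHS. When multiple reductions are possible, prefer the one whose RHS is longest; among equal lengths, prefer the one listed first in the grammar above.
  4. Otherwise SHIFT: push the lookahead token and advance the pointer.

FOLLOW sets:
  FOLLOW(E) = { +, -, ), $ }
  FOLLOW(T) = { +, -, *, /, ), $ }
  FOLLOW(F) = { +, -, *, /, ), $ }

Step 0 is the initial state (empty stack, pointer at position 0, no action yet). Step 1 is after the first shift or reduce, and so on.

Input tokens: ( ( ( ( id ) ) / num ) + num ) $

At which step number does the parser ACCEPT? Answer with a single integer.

Answer: 34

Derivation:
Step 1: shift (. Stack=[(] ptr=1 lookahead=( remaining=[( ( ( id ) ) / num ) + num ) $]
Step 2: shift (. Stack=[( (] ptr=2 lookahead=( remaining=[( ( id ) ) / num ) + num ) $]
Step 3: shift (. Stack=[( ( (] ptr=3 lookahead=( remaining=[( id ) ) / num ) + num ) $]
Step 4: shift (. Stack=[( ( ( (] ptr=4 lookahead=id remaining=[id ) ) / num ) + num ) $]
Step 5: shift id. Stack=[( ( ( ( id] ptr=5 lookahead=) remaining=[) ) / num ) + num ) $]
Step 6: reduce F->id. Stack=[( ( ( ( F] ptr=5 lookahead=) remaining=[) ) / num ) + num ) $]
Step 7: reduce T->F. Stack=[( ( ( ( T] ptr=5 lookahead=) remaining=[) ) / num ) + num ) $]
Step 8: reduce E->T. Stack=[( ( ( ( E] ptr=5 lookahead=) remaining=[) ) / num ) + num ) $]
Step 9: shift ). Stack=[( ( ( ( E )] ptr=6 lookahead=) remaining=[) / num ) + num ) $]
Step 10: reduce F->( E ). Stack=[( ( ( F] ptr=6 lookahead=) remaining=[) / num ) + num ) $]
Step 11: reduce T->F. Stack=[( ( ( T] ptr=6 lookahead=) remaining=[) / num ) + num ) $]
Step 12: reduce E->T. Stack=[( ( ( E] ptr=6 lookahead=) remaining=[) / num ) + num ) $]
Step 13: shift ). Stack=[( ( ( E )] ptr=7 lookahead=/ remaining=[/ num ) + num ) $]
Step 14: reduce F->( E ). Stack=[( ( F] ptr=7 lookahead=/ remaining=[/ num ) + num ) $]
Step 15: reduce T->F. Stack=[( ( T] ptr=7 lookahead=/ remaining=[/ num ) + num ) $]
Step 16: shift /. Stack=[( ( T /] ptr=8 lookahead=num remaining=[num ) + num ) $]
Step 17: shift num. Stack=[( ( T / num] ptr=9 lookahead=) remaining=[) + num ) $]
Step 18: reduce F->num. Stack=[( ( T / F] ptr=9 lookahead=) remaining=[) + num ) $]
Step 19: reduce T->T / F. Stack=[( ( T] ptr=9 lookahead=) remaining=[) + num ) $]
Step 20: reduce E->T. Stack=[( ( E] ptr=9 lookahead=) remaining=[) + num ) $]
Step 21: shift ). Stack=[( ( E )] ptr=10 lookahead=+ remaining=[+ num ) $]
Step 22: reduce F->( E ). Stack=[( F] ptr=10 lookahead=+ remaining=[+ num ) $]
Step 23: reduce T->F. Stack=[( T] ptr=10 lookahead=+ remaining=[+ num ) $]
Step 24: reduce E->T. Stack=[( E] ptr=10 lookahead=+ remaining=[+ num ) $]
Step 25: shift +. Stack=[( E +] ptr=11 lookahead=num remaining=[num ) $]
Step 26: shift num. Stack=[( E + num] ptr=12 lookahead=) remaining=[) $]
Step 27: reduce F->num. Stack=[( E + F] ptr=12 lookahead=) remaining=[) $]
Step 28: reduce T->F. Stack=[( E + T] ptr=12 lookahead=) remaining=[) $]
Step 29: reduce E->E + T. Stack=[( E] ptr=12 lookahead=) remaining=[) $]
Step 30: shift ). Stack=[( E )] ptr=13 lookahead=$ remaining=[$]
Step 31: reduce F->( E ). Stack=[F] ptr=13 lookahead=$ remaining=[$]
Step 32: reduce T->F. Stack=[T] ptr=13 lookahead=$ remaining=[$]
Step 33: reduce E->T. Stack=[E] ptr=13 lookahead=$ remaining=[$]
Step 34: accept. Stack=[E] ptr=13 lookahead=$ remaining=[$]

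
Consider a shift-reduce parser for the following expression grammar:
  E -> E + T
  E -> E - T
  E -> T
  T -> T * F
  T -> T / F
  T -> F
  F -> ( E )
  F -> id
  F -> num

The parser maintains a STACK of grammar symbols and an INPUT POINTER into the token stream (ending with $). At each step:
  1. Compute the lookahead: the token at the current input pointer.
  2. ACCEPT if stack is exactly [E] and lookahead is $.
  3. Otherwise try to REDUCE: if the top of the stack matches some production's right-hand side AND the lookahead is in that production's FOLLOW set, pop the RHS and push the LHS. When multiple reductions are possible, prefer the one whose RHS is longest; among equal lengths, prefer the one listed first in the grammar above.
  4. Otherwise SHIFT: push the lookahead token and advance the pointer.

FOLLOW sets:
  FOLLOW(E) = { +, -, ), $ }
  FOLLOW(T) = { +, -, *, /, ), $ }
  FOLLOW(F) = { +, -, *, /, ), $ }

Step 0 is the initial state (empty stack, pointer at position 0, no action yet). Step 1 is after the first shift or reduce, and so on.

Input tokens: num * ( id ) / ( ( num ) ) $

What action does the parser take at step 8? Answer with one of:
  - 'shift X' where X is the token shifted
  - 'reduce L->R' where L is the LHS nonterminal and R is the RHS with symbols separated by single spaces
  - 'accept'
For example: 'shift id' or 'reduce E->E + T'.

Step 1: shift num. Stack=[num] ptr=1 lookahead=* remaining=[* ( id ) / ( ( num ) ) $]
Step 2: reduce F->num. Stack=[F] ptr=1 lookahead=* remaining=[* ( id ) / ( ( num ) ) $]
Step 3: reduce T->F. Stack=[T] ptr=1 lookahead=* remaining=[* ( id ) / ( ( num ) ) $]
Step 4: shift *. Stack=[T *] ptr=2 lookahead=( remaining=[( id ) / ( ( num ) ) $]
Step 5: shift (. Stack=[T * (] ptr=3 lookahead=id remaining=[id ) / ( ( num ) ) $]
Step 6: shift id. Stack=[T * ( id] ptr=4 lookahead=) remaining=[) / ( ( num ) ) $]
Step 7: reduce F->id. Stack=[T * ( F] ptr=4 lookahead=) remaining=[) / ( ( num ) ) $]
Step 8: reduce T->F. Stack=[T * ( T] ptr=4 lookahead=) remaining=[) / ( ( num ) ) $]

Answer: reduce T->F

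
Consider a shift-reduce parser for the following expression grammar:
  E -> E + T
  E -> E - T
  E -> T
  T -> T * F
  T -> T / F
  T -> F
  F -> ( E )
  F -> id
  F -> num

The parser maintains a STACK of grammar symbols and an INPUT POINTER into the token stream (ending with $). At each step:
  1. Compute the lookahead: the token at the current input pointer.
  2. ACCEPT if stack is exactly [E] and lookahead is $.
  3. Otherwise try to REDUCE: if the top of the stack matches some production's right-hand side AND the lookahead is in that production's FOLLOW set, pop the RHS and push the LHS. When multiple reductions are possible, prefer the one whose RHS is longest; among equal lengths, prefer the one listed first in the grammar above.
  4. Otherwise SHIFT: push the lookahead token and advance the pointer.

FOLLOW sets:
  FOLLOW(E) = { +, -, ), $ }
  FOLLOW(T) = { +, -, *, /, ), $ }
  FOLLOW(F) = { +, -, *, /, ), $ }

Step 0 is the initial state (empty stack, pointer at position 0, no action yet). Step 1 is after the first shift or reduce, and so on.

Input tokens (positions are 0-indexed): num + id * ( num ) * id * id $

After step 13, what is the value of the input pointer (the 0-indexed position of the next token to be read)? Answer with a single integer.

Answer: 6

Derivation:
Step 1: shift num. Stack=[num] ptr=1 lookahead=+ remaining=[+ id * ( num ) * id * id $]
Step 2: reduce F->num. Stack=[F] ptr=1 lookahead=+ remaining=[+ id * ( num ) * id * id $]
Step 3: reduce T->F. Stack=[T] ptr=1 lookahead=+ remaining=[+ id * ( num ) * id * id $]
Step 4: reduce E->T. Stack=[E] ptr=1 lookahead=+ remaining=[+ id * ( num ) * id * id $]
Step 5: shift +. Stack=[E +] ptr=2 lookahead=id remaining=[id * ( num ) * id * id $]
Step 6: shift id. Stack=[E + id] ptr=3 lookahead=* remaining=[* ( num ) * id * id $]
Step 7: reduce F->id. Stack=[E + F] ptr=3 lookahead=* remaining=[* ( num ) * id * id $]
Step 8: reduce T->F. Stack=[E + T] ptr=3 lookahead=* remaining=[* ( num ) * id * id $]
Step 9: shift *. Stack=[E + T *] ptr=4 lookahead=( remaining=[( num ) * id * id $]
Step 10: shift (. Stack=[E + T * (] ptr=5 lookahead=num remaining=[num ) * id * id $]
Step 11: shift num. Stack=[E + T * ( num] ptr=6 lookahead=) remaining=[) * id * id $]
Step 12: reduce F->num. Stack=[E + T * ( F] ptr=6 lookahead=) remaining=[) * id * id $]
Step 13: reduce T->F. Stack=[E + T * ( T] ptr=6 lookahead=) remaining=[) * id * id $]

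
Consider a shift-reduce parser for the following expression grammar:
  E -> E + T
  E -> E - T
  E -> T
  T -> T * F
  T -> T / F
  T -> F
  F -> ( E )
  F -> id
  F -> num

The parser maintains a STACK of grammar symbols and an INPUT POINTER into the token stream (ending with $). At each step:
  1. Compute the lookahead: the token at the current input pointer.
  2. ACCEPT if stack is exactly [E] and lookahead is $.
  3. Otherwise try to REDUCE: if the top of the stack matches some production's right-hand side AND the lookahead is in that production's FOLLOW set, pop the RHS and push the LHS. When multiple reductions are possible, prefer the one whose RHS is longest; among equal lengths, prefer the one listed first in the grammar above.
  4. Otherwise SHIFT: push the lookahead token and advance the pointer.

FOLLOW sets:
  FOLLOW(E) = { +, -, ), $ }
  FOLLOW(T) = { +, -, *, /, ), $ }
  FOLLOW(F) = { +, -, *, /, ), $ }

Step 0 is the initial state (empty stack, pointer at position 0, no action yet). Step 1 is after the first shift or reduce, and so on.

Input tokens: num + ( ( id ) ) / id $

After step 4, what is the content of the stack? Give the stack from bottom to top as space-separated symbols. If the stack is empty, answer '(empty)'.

Step 1: shift num. Stack=[num] ptr=1 lookahead=+ remaining=[+ ( ( id ) ) / id $]
Step 2: reduce F->num. Stack=[F] ptr=1 lookahead=+ remaining=[+ ( ( id ) ) / id $]
Step 3: reduce T->F. Stack=[T] ptr=1 lookahead=+ remaining=[+ ( ( id ) ) / id $]
Step 4: reduce E->T. Stack=[E] ptr=1 lookahead=+ remaining=[+ ( ( id ) ) / id $]

Answer: E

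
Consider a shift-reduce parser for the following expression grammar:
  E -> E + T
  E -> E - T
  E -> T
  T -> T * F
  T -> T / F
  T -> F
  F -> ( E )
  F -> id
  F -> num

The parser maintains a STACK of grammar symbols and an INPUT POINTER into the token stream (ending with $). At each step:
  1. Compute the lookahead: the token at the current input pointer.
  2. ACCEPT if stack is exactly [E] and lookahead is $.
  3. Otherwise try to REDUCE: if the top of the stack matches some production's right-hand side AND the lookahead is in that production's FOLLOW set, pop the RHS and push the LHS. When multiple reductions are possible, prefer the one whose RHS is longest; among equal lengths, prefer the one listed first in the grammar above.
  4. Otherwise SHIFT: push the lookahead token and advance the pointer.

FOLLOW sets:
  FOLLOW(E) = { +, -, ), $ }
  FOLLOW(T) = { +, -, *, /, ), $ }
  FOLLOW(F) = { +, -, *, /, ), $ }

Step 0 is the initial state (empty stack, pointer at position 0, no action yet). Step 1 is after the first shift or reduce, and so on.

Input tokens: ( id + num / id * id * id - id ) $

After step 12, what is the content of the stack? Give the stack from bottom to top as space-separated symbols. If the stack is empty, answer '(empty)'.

Step 1: shift (. Stack=[(] ptr=1 lookahead=id remaining=[id + num / id * id * id - id ) $]
Step 2: shift id. Stack=[( id] ptr=2 lookahead=+ remaining=[+ num / id * id * id - id ) $]
Step 3: reduce F->id. Stack=[( F] ptr=2 lookahead=+ remaining=[+ num / id * id * id - id ) $]
Step 4: reduce T->F. Stack=[( T] ptr=2 lookahead=+ remaining=[+ num / id * id * id - id ) $]
Step 5: reduce E->T. Stack=[( E] ptr=2 lookahead=+ remaining=[+ num / id * id * id - id ) $]
Step 6: shift +. Stack=[( E +] ptr=3 lookahead=num remaining=[num / id * id * id - id ) $]
Step 7: shift num. Stack=[( E + num] ptr=4 lookahead=/ remaining=[/ id * id * id - id ) $]
Step 8: reduce F->num. Stack=[( E + F] ptr=4 lookahead=/ remaining=[/ id * id * id - id ) $]
Step 9: reduce T->F. Stack=[( E + T] ptr=4 lookahead=/ remaining=[/ id * id * id - id ) $]
Step 10: shift /. Stack=[( E + T /] ptr=5 lookahead=id remaining=[id * id * id - id ) $]
Step 11: shift id. Stack=[( E + T / id] ptr=6 lookahead=* remaining=[* id * id - id ) $]
Step 12: reduce F->id. Stack=[( E + T / F] ptr=6 lookahead=* remaining=[* id * id - id ) $]

Answer: ( E + T / F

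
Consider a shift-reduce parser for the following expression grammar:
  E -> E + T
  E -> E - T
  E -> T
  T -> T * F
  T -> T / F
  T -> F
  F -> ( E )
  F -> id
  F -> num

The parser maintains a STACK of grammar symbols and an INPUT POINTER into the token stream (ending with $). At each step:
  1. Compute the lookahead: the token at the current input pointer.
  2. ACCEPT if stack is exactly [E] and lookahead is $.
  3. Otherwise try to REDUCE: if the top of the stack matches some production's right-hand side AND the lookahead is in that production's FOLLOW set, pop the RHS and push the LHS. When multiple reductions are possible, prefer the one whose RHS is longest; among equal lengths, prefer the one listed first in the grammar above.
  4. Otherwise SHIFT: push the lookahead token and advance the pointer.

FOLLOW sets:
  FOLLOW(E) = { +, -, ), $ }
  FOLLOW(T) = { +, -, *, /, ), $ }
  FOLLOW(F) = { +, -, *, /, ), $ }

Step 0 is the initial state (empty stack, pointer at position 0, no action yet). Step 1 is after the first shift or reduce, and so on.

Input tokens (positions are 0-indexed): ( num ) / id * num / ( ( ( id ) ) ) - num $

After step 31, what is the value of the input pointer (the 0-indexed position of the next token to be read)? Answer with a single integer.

Step 1: shift (. Stack=[(] ptr=1 lookahead=num remaining=[num ) / id * num / ( ( ( id ) ) ) - num $]
Step 2: shift num. Stack=[( num] ptr=2 lookahead=) remaining=[) / id * num / ( ( ( id ) ) ) - num $]
Step 3: reduce F->num. Stack=[( F] ptr=2 lookahead=) remaining=[) / id * num / ( ( ( id ) ) ) - num $]
Step 4: reduce T->F. Stack=[( T] ptr=2 lookahead=) remaining=[) / id * num / ( ( ( id ) ) ) - num $]
Step 5: reduce E->T. Stack=[( E] ptr=2 lookahead=) remaining=[) / id * num / ( ( ( id ) ) ) - num $]
Step 6: shift ). Stack=[( E )] ptr=3 lookahead=/ remaining=[/ id * num / ( ( ( id ) ) ) - num $]
Step 7: reduce F->( E ). Stack=[F] ptr=3 lookahead=/ remaining=[/ id * num / ( ( ( id ) ) ) - num $]
Step 8: reduce T->F. Stack=[T] ptr=3 lookahead=/ remaining=[/ id * num / ( ( ( id ) ) ) - num $]
Step 9: shift /. Stack=[T /] ptr=4 lookahead=id remaining=[id * num / ( ( ( id ) ) ) - num $]
Step 10: shift id. Stack=[T / id] ptr=5 lookahead=* remaining=[* num / ( ( ( id ) ) ) - num $]
Step 11: reduce F->id. Stack=[T / F] ptr=5 lookahead=* remaining=[* num / ( ( ( id ) ) ) - num $]
Step 12: reduce T->T / F. Stack=[T] ptr=5 lookahead=* remaining=[* num / ( ( ( id ) ) ) - num $]
Step 13: shift *. Stack=[T *] ptr=6 lookahead=num remaining=[num / ( ( ( id ) ) ) - num $]
Step 14: shift num. Stack=[T * num] ptr=7 lookahead=/ remaining=[/ ( ( ( id ) ) ) - num $]
Step 15: reduce F->num. Stack=[T * F] ptr=7 lookahead=/ remaining=[/ ( ( ( id ) ) ) - num $]
Step 16: reduce T->T * F. Stack=[T] ptr=7 lookahead=/ remaining=[/ ( ( ( id ) ) ) - num $]
Step 17: shift /. Stack=[T /] ptr=8 lookahead=( remaining=[( ( ( id ) ) ) - num $]
Step 18: shift (. Stack=[T / (] ptr=9 lookahead=( remaining=[( ( id ) ) ) - num $]
Step 19: shift (. Stack=[T / ( (] ptr=10 lookahead=( remaining=[( id ) ) ) - num $]
Step 20: shift (. Stack=[T / ( ( (] ptr=11 lookahead=id remaining=[id ) ) ) - num $]
Step 21: shift id. Stack=[T / ( ( ( id] ptr=12 lookahead=) remaining=[) ) ) - num $]
Step 22: reduce F->id. Stack=[T / ( ( ( F] ptr=12 lookahead=) remaining=[) ) ) - num $]
Step 23: reduce T->F. Stack=[T / ( ( ( T] ptr=12 lookahead=) remaining=[) ) ) - num $]
Step 24: reduce E->T. Stack=[T / ( ( ( E] ptr=12 lookahead=) remaining=[) ) ) - num $]
Step 25: shift ). Stack=[T / ( ( ( E )] ptr=13 lookahead=) remaining=[) ) - num $]
Step 26: reduce F->( E ). Stack=[T / ( ( F] ptr=13 lookahead=) remaining=[) ) - num $]
Step 27: reduce T->F. Stack=[T / ( ( T] ptr=13 lookahead=) remaining=[) ) - num $]
Step 28: reduce E->T. Stack=[T / ( ( E] ptr=13 lookahead=) remaining=[) ) - num $]
Step 29: shift ). Stack=[T / ( ( E )] ptr=14 lookahead=) remaining=[) - num $]
Step 30: reduce F->( E ). Stack=[T / ( F] ptr=14 lookahead=) remaining=[) - num $]
Step 31: reduce T->F. Stack=[T / ( T] ptr=14 lookahead=) remaining=[) - num $]

Answer: 14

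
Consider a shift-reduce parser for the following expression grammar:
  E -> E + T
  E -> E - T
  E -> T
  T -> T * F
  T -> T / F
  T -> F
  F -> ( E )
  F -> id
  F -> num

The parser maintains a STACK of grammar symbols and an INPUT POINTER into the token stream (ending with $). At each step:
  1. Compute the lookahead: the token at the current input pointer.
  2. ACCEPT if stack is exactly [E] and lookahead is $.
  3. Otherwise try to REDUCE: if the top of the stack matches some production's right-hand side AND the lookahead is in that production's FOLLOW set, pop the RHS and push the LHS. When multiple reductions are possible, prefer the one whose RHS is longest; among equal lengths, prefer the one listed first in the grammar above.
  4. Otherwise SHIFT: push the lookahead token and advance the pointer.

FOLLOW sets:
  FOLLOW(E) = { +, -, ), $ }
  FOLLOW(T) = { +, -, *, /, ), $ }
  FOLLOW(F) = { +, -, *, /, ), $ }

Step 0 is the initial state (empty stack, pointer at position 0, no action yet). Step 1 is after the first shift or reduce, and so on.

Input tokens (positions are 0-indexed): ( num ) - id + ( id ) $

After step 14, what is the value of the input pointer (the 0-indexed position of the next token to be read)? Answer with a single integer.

Step 1: shift (. Stack=[(] ptr=1 lookahead=num remaining=[num ) - id + ( id ) $]
Step 2: shift num. Stack=[( num] ptr=2 lookahead=) remaining=[) - id + ( id ) $]
Step 3: reduce F->num. Stack=[( F] ptr=2 lookahead=) remaining=[) - id + ( id ) $]
Step 4: reduce T->F. Stack=[( T] ptr=2 lookahead=) remaining=[) - id + ( id ) $]
Step 5: reduce E->T. Stack=[( E] ptr=2 lookahead=) remaining=[) - id + ( id ) $]
Step 6: shift ). Stack=[( E )] ptr=3 lookahead=- remaining=[- id + ( id ) $]
Step 7: reduce F->( E ). Stack=[F] ptr=3 lookahead=- remaining=[- id + ( id ) $]
Step 8: reduce T->F. Stack=[T] ptr=3 lookahead=- remaining=[- id + ( id ) $]
Step 9: reduce E->T. Stack=[E] ptr=3 lookahead=- remaining=[- id + ( id ) $]
Step 10: shift -. Stack=[E -] ptr=4 lookahead=id remaining=[id + ( id ) $]
Step 11: shift id. Stack=[E - id] ptr=5 lookahead=+ remaining=[+ ( id ) $]
Step 12: reduce F->id. Stack=[E - F] ptr=5 lookahead=+ remaining=[+ ( id ) $]
Step 13: reduce T->F. Stack=[E - T] ptr=5 lookahead=+ remaining=[+ ( id ) $]
Step 14: reduce E->E - T. Stack=[E] ptr=5 lookahead=+ remaining=[+ ( id ) $]

Answer: 5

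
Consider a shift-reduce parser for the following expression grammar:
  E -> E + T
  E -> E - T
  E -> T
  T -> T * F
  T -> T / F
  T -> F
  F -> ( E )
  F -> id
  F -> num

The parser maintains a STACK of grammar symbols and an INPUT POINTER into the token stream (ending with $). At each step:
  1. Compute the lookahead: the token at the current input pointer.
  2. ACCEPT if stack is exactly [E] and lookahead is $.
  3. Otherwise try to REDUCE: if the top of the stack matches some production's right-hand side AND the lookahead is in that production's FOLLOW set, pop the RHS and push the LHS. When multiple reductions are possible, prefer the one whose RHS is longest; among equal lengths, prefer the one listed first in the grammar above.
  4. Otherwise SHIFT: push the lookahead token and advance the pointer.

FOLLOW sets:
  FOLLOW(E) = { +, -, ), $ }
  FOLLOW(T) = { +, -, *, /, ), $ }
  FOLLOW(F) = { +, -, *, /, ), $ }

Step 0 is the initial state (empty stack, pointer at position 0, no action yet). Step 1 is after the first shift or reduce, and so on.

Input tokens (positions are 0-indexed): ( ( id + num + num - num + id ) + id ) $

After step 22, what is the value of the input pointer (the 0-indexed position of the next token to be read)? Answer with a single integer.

Step 1: shift (. Stack=[(] ptr=1 lookahead=( remaining=[( id + num + num - num + id ) + id ) $]
Step 2: shift (. Stack=[( (] ptr=2 lookahead=id remaining=[id + num + num - num + id ) + id ) $]
Step 3: shift id. Stack=[( ( id] ptr=3 lookahead=+ remaining=[+ num + num - num + id ) + id ) $]
Step 4: reduce F->id. Stack=[( ( F] ptr=3 lookahead=+ remaining=[+ num + num - num + id ) + id ) $]
Step 5: reduce T->F. Stack=[( ( T] ptr=3 lookahead=+ remaining=[+ num + num - num + id ) + id ) $]
Step 6: reduce E->T. Stack=[( ( E] ptr=3 lookahead=+ remaining=[+ num + num - num + id ) + id ) $]
Step 7: shift +. Stack=[( ( E +] ptr=4 lookahead=num remaining=[num + num - num + id ) + id ) $]
Step 8: shift num. Stack=[( ( E + num] ptr=5 lookahead=+ remaining=[+ num - num + id ) + id ) $]
Step 9: reduce F->num. Stack=[( ( E + F] ptr=5 lookahead=+ remaining=[+ num - num + id ) + id ) $]
Step 10: reduce T->F. Stack=[( ( E + T] ptr=5 lookahead=+ remaining=[+ num - num + id ) + id ) $]
Step 11: reduce E->E + T. Stack=[( ( E] ptr=5 lookahead=+ remaining=[+ num - num + id ) + id ) $]
Step 12: shift +. Stack=[( ( E +] ptr=6 lookahead=num remaining=[num - num + id ) + id ) $]
Step 13: shift num. Stack=[( ( E + num] ptr=7 lookahead=- remaining=[- num + id ) + id ) $]
Step 14: reduce F->num. Stack=[( ( E + F] ptr=7 lookahead=- remaining=[- num + id ) + id ) $]
Step 15: reduce T->F. Stack=[( ( E + T] ptr=7 lookahead=- remaining=[- num + id ) + id ) $]
Step 16: reduce E->E + T. Stack=[( ( E] ptr=7 lookahead=- remaining=[- num + id ) + id ) $]
Step 17: shift -. Stack=[( ( E -] ptr=8 lookahead=num remaining=[num + id ) + id ) $]
Step 18: shift num. Stack=[( ( E - num] ptr=9 lookahead=+ remaining=[+ id ) + id ) $]
Step 19: reduce F->num. Stack=[( ( E - F] ptr=9 lookahead=+ remaining=[+ id ) + id ) $]
Step 20: reduce T->F. Stack=[( ( E - T] ptr=9 lookahead=+ remaining=[+ id ) + id ) $]
Step 21: reduce E->E - T. Stack=[( ( E] ptr=9 lookahead=+ remaining=[+ id ) + id ) $]
Step 22: shift +. Stack=[( ( E +] ptr=10 lookahead=id remaining=[id ) + id ) $]

Answer: 10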